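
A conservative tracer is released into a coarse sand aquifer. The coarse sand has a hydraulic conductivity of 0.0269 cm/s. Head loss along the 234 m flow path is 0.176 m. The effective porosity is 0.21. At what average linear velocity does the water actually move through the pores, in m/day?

Convert K: 0.0269 cm/s × 864 = 23.24 m/day.
Hydraulic gradient i = Δh / L = 0.176 / 234 = 0.0007521.
Darcy flux q = K · i = 23.24 × 0.0007521 = 0.01748 m/day.
Seepage velocity v = q / n_e = 0.01748 / 0.21 = 0.08324 m/day.

0.0832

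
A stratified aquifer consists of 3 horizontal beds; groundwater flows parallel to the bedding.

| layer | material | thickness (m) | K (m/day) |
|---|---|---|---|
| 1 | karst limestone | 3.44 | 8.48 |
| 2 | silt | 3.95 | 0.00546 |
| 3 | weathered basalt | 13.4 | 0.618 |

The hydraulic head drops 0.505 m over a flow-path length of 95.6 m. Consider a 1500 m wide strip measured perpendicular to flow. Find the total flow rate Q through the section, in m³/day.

297

Flow is parallel to layering, so each bed carries its own Darcy discharge and the transmissivities add.
Σ(K_i·b_i) = 8.48×3.44 + 0.00546×3.95 + 0.618×13.4 = 37.47 m²/day.
Hydraulic gradient i = Δh / L = 0.505 / 95.6 = 0.005282.
Q = Σ(K_i·b_i) · W · i = 37.47 × 1500 × 0.005282 = 296.9 m³/day.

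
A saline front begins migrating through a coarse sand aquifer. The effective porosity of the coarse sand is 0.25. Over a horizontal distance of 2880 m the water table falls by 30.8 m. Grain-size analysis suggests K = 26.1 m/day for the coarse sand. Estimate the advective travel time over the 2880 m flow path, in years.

Hydraulic gradient i = Δh / L = 30.8 / 2880 = 0.01069.
Darcy flux q = K · i = 26.10 × 0.01069 = 0.2791 m/day.
Seepage velocity v = q / n_e = 0.2791 / 0.25 = 1.117 m/day.
Travel time t = L / v = 2880 / 1.117 = 2579 days = 7.062 years.

7.06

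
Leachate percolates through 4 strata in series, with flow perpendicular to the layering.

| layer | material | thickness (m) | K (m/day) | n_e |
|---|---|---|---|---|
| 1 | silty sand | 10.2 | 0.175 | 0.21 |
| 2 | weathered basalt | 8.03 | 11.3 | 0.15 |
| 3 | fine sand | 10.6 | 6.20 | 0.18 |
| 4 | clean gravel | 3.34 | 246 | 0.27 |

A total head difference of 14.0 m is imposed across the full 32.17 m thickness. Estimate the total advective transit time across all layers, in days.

With flow normal to the layers, continuity requires the same specific discharge q through every layer.
Σ(b_i/K_i) = 10.2/0.175 + 8.03/11.3 + 10.6/6.20 + 3.34/246 = 60.72 d.
q = Δh / Σ(b_i/K_i) = 14.0 / 60.72 = 0.2306 m/day.
In each layer the seepage velocity is v_i = q/n_i, so the layer transit time is t_i = b_i·n_i / q:
  layer 1 (silty sand): t_1 = 10.2 × 0.21 / 0.2306 = 9.290 d
  layer 2 (weathered basalt): t_2 = 8.03 × 0.15 / 0.2306 = 5.224 d
  layer 3 (fine sand): t_3 = 10.6 × 0.18 / 0.2306 = 8.275 d
  layer 4 (clean gravel): t_4 = 3.34 × 0.27 / 0.2306 = 3.911 d
Total t = Σ t_i = 26.70 days.

26.7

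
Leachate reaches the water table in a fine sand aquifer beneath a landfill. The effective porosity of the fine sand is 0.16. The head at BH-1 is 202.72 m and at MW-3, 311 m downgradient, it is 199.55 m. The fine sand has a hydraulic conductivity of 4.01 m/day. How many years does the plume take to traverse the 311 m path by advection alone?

3.33

Hydraulic gradient i = (202.72 − 199.55) / 311 = 3.17 / 311 = 0.01019.
Darcy flux q = K · i = 4.010 × 0.01019 = 0.04087 m/day.
Seepage velocity v = q / n_e = 0.04087 / 0.16 = 0.2555 m/day.
Travel time t = L / v = 311 / 0.2555 = 1217 days = 3.333 years.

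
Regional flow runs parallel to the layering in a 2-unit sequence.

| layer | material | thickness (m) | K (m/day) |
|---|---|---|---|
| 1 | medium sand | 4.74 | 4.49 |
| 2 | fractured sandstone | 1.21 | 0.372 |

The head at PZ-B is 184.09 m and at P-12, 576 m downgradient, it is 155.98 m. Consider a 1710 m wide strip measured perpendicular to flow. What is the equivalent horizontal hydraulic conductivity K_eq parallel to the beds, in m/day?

3.65

Flow is parallel to layering, so each bed carries its own Darcy discharge and the transmissivities add.
Σ(K_i·b_i) = 4.49×4.74 + 0.372×1.21 = 21.73 m²/day.
Total thickness b = 5.950 m, so K_eq = Σ(K_i·b_i)/b = 3.653 m/day.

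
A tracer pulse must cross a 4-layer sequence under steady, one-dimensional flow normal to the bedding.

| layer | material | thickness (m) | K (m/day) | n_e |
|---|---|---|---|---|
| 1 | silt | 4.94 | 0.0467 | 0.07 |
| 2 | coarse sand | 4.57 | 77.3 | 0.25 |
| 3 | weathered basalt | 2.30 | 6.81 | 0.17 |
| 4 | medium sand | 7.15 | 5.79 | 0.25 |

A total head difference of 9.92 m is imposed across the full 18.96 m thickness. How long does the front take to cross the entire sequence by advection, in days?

With flow normal to the layers, continuity requires the same specific discharge q through every layer.
Σ(b_i/K_i) = 4.94/0.0467 + 4.57/77.3 + 2.30/6.81 + 7.15/5.79 = 107.4 d.
q = Δh / Σ(b_i/K_i) = 9.92 / 107.4 = 0.09235 m/day.
In each layer the seepage velocity is v_i = q/n_i, so the layer transit time is t_i = b_i·n_i / q:
  layer 1 (silt): t_1 = 4.94 × 0.07 / 0.09235 = 3.744 d
  layer 2 (coarse sand): t_2 = 4.57 × 0.25 / 0.09235 = 12.37 d
  layer 3 (weathered basalt): t_3 = 2.30 × 0.17 / 0.09235 = 4.234 d
  layer 4 (medium sand): t_4 = 7.15 × 0.25 / 0.09235 = 19.35 d
Total t = Σ t_i = 39.70 days.

39.7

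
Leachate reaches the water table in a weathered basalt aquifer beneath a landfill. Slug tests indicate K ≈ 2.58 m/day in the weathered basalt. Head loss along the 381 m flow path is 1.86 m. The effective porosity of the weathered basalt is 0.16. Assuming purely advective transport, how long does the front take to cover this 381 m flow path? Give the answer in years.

13.3

Hydraulic gradient i = Δh / L = 1.86 / 381 = 0.004882.
Darcy flux q = K · i = 2.580 × 0.004882 = 0.01260 m/day.
Seepage velocity v = q / n_e = 0.01260 / 0.16 = 0.07872 m/day.
Travel time t = L / v = 381 / 0.07872 = 4840 days = 13.25 years.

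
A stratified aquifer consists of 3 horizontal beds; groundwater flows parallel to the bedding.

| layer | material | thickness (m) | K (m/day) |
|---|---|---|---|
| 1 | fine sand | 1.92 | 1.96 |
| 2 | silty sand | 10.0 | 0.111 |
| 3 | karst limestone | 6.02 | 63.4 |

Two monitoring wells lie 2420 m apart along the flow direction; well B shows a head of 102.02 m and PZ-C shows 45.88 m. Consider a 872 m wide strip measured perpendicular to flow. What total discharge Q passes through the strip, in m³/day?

Flow is parallel to layering, so each bed carries its own Darcy discharge and the transmissivities add.
Σ(K_i·b_i) = 1.96×1.92 + 0.111×10.0 + 63.4×6.02 = 386.5 m²/day.
Hydraulic gradient i = (102.02 − 45.88) / 2420 = 56.14 / 2420 = 0.02320.
Q = Σ(K_i·b_i) · W · i = 386.5 × 872 × 0.02320 = 7819 m³/day.

7820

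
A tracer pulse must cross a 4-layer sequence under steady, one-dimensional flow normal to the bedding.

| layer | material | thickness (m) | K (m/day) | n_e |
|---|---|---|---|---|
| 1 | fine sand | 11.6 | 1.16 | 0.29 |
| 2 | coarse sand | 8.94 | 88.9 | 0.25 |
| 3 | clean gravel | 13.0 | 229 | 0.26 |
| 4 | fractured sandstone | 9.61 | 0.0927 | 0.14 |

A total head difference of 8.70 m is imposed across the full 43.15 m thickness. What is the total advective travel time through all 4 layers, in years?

With flow normal to the layers, continuity requires the same specific discharge q through every layer.
Σ(b_i/K_i) = 11.6/1.16 + 8.94/88.9 + 13.0/229 + 9.61/0.0927 = 113.8 d.
q = Δh / Σ(b_i/K_i) = 8.70 / 113.8 = 0.07643 m/day.
In each layer the seepage velocity is v_i = q/n_i, so the layer transit time is t_i = b_i·n_i / q:
  layer 1 (fine sand): t_1 = 11.6 × 0.29 / 0.07643 = 44.01 d
  layer 2 (coarse sand): t_2 = 8.94 × 0.25 / 0.07643 = 29.24 d
  layer 3 (clean gravel): t_3 = 13.0 × 0.26 / 0.07643 = 44.22 d
  layer 4 (fractured sandstone): t_4 = 9.61 × 0.14 / 0.07643 = 17.60 d
Total t = Σ t_i = 135.1 days = 0.3698 years.

0.370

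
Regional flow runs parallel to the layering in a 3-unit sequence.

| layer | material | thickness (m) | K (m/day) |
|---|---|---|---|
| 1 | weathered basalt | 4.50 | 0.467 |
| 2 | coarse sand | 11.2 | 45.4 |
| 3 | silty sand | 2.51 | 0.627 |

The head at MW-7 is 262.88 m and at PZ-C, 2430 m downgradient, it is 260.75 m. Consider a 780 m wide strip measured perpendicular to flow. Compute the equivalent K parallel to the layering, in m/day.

Flow is parallel to layering, so each bed carries its own Darcy discharge and the transmissivities add.
Σ(K_i·b_i) = 0.467×4.50 + 45.4×11.2 + 0.627×2.51 = 512.2 m²/day.
Total thickness b = 18.21 m, so K_eq = Σ(K_i·b_i)/b = 28.12 m/day.

28.1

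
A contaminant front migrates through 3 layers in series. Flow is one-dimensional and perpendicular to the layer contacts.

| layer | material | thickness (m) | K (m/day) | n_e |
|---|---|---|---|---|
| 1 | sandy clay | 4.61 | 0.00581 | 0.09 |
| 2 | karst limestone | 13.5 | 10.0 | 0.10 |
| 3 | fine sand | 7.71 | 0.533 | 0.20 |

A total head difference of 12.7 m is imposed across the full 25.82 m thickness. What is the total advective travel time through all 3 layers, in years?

0.577

With flow normal to the layers, continuity requires the same specific discharge q through every layer.
Σ(b_i/K_i) = 4.61/0.00581 + 13.5/10.0 + 7.71/0.533 = 809.3 d.
q = Δh / Σ(b_i/K_i) = 12.7 / 809.3 = 0.01569 m/day.
In each layer the seepage velocity is v_i = q/n_i, so the layer transit time is t_i = b_i·n_i / q:
  layer 1 (sandy clay): t_1 = 4.61 × 0.09 / 0.01569 = 26.44 d
  layer 2 (karst limestone): t_2 = 13.5 × 0.10 / 0.01569 = 86.03 d
  layer 3 (fine sand): t_3 = 7.71 × 0.20 / 0.01569 = 98.26 d
Total t = Σ t_i = 210.7 days = 0.5769 years.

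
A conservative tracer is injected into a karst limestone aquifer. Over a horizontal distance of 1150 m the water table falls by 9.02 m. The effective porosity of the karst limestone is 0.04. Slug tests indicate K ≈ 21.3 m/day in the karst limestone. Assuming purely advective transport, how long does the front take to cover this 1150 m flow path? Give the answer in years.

0.754

Hydraulic gradient i = Δh / L = 9.02 / 1150 = 0.007843.
Darcy flux q = K · i = 21.30 × 0.007843 = 0.1671 m/day.
Seepage velocity v = q / n_e = 0.1671 / 0.04 = 4.177 m/day.
Travel time t = L / v = 1150 / 4.177 = 275.3 days = 0.7538 years.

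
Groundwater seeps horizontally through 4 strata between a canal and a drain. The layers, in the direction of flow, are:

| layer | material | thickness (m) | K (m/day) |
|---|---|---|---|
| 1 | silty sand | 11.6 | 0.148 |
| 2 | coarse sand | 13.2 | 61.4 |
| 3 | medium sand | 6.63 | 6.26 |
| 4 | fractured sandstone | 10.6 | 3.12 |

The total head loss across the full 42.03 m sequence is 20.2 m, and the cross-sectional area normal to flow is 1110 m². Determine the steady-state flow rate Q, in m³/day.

Flow is perpendicular to layering, so the layers act in series and the equivalent K is the thickness-weighted harmonic mean.
Total thickness L = 11.6 + 13.2 + 6.63 + 10.6 = 42.03 m.
Σ(b_i/K_i) = 11.6/0.148 + 13.2/61.4 + 6.63/6.26 + 10.6/3.12 = 83.05 d.
K_eq = L / Σ(b_i/K_i) = 42.03 / 83.05 = 0.5061 m/day.
Q = K_eq · A · (Δh/L) = 0.5061 × 1110 × (20.2/42.03) = 270.0 m³/day.

270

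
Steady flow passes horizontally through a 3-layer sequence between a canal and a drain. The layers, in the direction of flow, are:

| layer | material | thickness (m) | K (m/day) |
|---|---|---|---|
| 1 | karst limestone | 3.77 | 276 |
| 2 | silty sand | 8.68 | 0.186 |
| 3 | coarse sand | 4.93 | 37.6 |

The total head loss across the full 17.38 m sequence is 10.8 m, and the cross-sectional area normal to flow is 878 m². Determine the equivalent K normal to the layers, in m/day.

Flow is perpendicular to layering, so the layers act in series and the equivalent K is the thickness-weighted harmonic mean.
Total thickness L = 3.77 + 8.68 + 4.93 = 17.38 m.
Σ(b_i/K_i) = 3.77/276 + 8.68/0.186 + 4.93/37.6 = 46.81 d.
K_eq = L / Σ(b_i/K_i) = 17.38 / 46.81 = 0.3713 m/day.

0.371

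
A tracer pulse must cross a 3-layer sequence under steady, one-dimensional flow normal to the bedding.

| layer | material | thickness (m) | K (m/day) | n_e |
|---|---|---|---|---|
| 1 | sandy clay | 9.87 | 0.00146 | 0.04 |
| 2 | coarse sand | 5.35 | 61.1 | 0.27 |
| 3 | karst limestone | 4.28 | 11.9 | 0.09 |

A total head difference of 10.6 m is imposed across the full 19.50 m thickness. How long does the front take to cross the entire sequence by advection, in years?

3.88

With flow normal to the layers, continuity requires the same specific discharge q through every layer.
Σ(b_i/K_i) = 9.87/0.00146 + 5.35/61.1 + 4.28/11.9 = 6761 d.
q = Δh / Σ(b_i/K_i) = 10.6 / 6761 = 0.001568 m/day.
In each layer the seepage velocity is v_i = q/n_i, so the layer transit time is t_i = b_i·n_i / q:
  layer 1 (sandy clay): t_1 = 9.87 × 0.04 / 0.001568 = 251.8 d
  layer 2 (coarse sand): t_2 = 5.35 × 0.27 / 0.001568 = 921.3 d
  layer 3 (karst limestone): t_3 = 4.28 × 0.09 / 0.001568 = 245.7 d
Total t = Σ t_i = 1419 days = 3.884 years.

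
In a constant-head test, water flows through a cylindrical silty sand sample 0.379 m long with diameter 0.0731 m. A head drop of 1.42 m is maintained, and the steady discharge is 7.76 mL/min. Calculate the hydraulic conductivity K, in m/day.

Cross-sectional area A = π·(d/2)² = π × (0.0731/2)² = 0.004197 m².
Convert discharge: 7.76 mL/min = 1.293e-07 m³/s.
Darcy's law rearranged: K = Q·L / (A·Δh) = 1.293e-07 × 0.379 / (0.004197 × 1.42) = 8.225e-06 m/s = 0.7106 m/day.

0.711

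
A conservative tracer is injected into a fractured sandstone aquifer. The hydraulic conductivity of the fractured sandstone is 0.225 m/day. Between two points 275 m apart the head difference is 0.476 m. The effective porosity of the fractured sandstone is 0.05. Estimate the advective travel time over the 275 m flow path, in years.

96.7

Hydraulic gradient i = Δh / L = 0.476 / 275 = 0.001731.
Darcy flux q = K · i = 0.2250 × 0.001731 = 0.0003895 m/day.
Seepage velocity v = q / n_e = 0.0003895 / 0.05 = 0.007789 m/day.
Travel time t = L / v = 275 / 0.007789 = 35306 days = 96.66 years.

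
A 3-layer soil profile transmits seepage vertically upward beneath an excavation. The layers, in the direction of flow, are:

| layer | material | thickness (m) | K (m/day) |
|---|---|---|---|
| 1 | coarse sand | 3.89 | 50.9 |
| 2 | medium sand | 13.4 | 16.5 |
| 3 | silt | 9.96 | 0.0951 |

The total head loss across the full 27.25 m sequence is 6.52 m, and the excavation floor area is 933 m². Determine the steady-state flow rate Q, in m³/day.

Flow is perpendicular to layering, so the layers act in series and the equivalent K is the thickness-weighted harmonic mean.
Total thickness L = 3.89 + 13.4 + 9.96 = 27.25 m.
Σ(b_i/K_i) = 3.89/50.9 + 13.4/16.5 + 9.96/0.0951 = 105.6 d.
K_eq = L / Σ(b_i/K_i) = 27.25 / 105.6 = 0.2580 m/day.
Q = K_eq · A · (Δh/L) = 0.2580 × 933 × (6.52/27.25) = 57.59 m³/day.

57.6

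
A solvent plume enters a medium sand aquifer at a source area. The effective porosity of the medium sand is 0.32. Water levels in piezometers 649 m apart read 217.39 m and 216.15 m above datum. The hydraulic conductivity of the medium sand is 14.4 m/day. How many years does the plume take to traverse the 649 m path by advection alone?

20.7

Hydraulic gradient i = (217.39 − 216.15) / 649 = 1.24 / 649 = 0.001911.
Darcy flux q = K · i = 14.40 × 0.001911 = 0.02751 m/day.
Seepage velocity v = q / n_e = 0.02751 / 0.32 = 0.08598 m/day.
Travel time t = L / v = 649 / 0.08598 = 7548 days = 20.67 years.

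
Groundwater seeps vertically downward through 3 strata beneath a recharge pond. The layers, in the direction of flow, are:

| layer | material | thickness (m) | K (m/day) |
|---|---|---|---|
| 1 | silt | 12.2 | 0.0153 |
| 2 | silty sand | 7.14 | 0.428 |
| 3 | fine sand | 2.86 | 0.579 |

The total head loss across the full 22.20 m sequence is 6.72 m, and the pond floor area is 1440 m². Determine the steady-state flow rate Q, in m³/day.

Flow is perpendicular to layering, so the layers act in series and the equivalent K is the thickness-weighted harmonic mean.
Total thickness L = 12.2 + 7.14 + 2.86 = 22.20 m.
Σ(b_i/K_i) = 12.2/0.0153 + 7.14/0.428 + 2.86/0.579 = 819.0 d.
K_eq = L / Σ(b_i/K_i) = 22.20 / 819.0 = 0.02711 m/day.
Q = K_eq · A · (Δh/L) = 0.02711 × 1440 × (6.72/22.20) = 11.82 m³/day.

11.8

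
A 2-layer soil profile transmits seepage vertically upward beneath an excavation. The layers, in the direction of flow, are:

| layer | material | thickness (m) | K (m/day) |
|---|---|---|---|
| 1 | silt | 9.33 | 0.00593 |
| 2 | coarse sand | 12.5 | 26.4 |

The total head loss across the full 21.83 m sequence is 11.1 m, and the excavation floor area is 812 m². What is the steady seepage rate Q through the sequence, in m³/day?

Flow is perpendicular to layering, so the layers act in series and the equivalent K is the thickness-weighted harmonic mean.
Total thickness L = 9.33 + 12.5 = 21.83 m.
Σ(b_i/K_i) = 9.33/0.00593 + 12.5/26.4 = 1574 d.
K_eq = L / Σ(b_i/K_i) = 21.83 / 1574 = 0.01387 m/day.
Q = K_eq · A · (Δh/L) = 0.01387 × 812 × (11.1/21.83) = 5.727 m³/day.

5.73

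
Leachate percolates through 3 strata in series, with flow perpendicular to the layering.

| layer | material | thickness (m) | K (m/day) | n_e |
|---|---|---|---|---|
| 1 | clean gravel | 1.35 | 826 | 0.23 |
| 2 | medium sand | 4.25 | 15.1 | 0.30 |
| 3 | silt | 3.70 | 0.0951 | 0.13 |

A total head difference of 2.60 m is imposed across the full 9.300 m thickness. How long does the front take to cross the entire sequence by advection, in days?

With flow normal to the layers, continuity requires the same specific discharge q through every layer.
Σ(b_i/K_i) = 1.35/826 + 4.25/15.1 + 3.70/0.0951 = 39.19 d.
q = Δh / Σ(b_i/K_i) = 2.60 / 39.19 = 0.06634 m/day.
In each layer the seepage velocity is v_i = q/n_i, so the layer transit time is t_i = b_i·n_i / q:
  layer 1 (clean gravel): t_1 = 1.35 × 0.23 / 0.06634 = 4.680 d
  layer 2 (medium sand): t_2 = 4.25 × 0.30 / 0.06634 = 19.22 d
  layer 3 (silt): t_3 = 3.70 × 0.13 / 0.06634 = 7.250 d
Total t = Σ t_i = 31.15 days.

31.1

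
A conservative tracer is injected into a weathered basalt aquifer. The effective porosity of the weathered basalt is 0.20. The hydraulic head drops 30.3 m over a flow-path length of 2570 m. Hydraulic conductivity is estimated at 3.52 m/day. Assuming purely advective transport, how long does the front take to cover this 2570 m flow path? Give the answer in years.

Hydraulic gradient i = Δh / L = 30.3 / 2570 = 0.01179.
Darcy flux q = K · i = 3.520 × 0.01179 = 0.04150 m/day.
Seepage velocity v = q / n_e = 0.04150 / 0.20 = 0.2075 m/day.
Travel time t = L / v = 2570 / 0.2075 = 12385 days = 33.91 years.

33.9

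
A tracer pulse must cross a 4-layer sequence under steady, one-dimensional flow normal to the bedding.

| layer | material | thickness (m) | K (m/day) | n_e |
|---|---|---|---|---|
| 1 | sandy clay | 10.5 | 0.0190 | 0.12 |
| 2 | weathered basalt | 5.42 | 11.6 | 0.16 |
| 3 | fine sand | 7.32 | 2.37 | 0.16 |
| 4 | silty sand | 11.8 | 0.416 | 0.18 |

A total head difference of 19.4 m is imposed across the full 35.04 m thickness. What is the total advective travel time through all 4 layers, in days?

163

With flow normal to the layers, continuity requires the same specific discharge q through every layer.
Σ(b_i/K_i) = 10.5/0.0190 + 5.42/11.6 + 7.32/2.37 + 11.8/0.416 = 584.6 d.
q = Δh / Σ(b_i/K_i) = 19.4 / 584.6 = 0.03319 m/day.
In each layer the seepage velocity is v_i = q/n_i, so the layer transit time is t_i = b_i·n_i / q:
  layer 1 (sandy clay): t_1 = 10.5 × 0.12 / 0.03319 = 37.97 d
  layer 2 (weathered basalt): t_2 = 5.42 × 0.16 / 0.03319 = 26.13 d
  layer 3 (fine sand): t_3 = 7.32 × 0.16 / 0.03319 = 35.29 d
  layer 4 (silty sand): t_4 = 11.8 × 0.18 / 0.03319 = 64.00 d
Total t = Σ t_i = 163.4 days.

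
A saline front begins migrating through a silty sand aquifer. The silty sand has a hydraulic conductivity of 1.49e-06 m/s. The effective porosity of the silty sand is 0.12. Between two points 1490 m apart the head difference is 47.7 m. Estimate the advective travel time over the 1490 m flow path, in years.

Convert K: 1.49e-06 m/s × 86400 = 0.1287 m/day.
Hydraulic gradient i = Δh / L = 47.7 / 1490 = 0.03201.
Darcy flux q = K · i = 0.1287 × 0.03201 = 0.004121 m/day.
Seepage velocity v = q / n_e = 0.004121 / 0.12 = 0.03434 m/day.
Travel time t = L / v = 1490 / 0.03434 = 43385 days = 118.8 years.

119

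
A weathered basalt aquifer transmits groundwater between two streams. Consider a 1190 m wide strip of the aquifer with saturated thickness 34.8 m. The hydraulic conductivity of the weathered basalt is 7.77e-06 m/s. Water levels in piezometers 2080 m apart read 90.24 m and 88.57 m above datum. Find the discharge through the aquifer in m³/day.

Convert K: 7.77e-06 m/s × 86400 = 0.6713 m/day.
Cross-sectional area A = 1190 × 34.8 = 41412 m².
Hydraulic gradient i = (90.24 − 88.57) / 2080 = 1.67 / 2080 = 0.0008029.
Darcy's law: Q = K · A · i = 0.6713 × 41412 × 0.0008029 = 22.32 m³/day.

22.3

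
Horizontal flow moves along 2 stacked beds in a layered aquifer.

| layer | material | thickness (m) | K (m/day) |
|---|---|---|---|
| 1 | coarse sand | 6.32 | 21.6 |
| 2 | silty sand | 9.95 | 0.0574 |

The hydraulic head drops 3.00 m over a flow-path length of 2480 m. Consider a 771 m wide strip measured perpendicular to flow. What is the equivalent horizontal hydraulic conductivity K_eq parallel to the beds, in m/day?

8.43

Flow is parallel to layering, so each bed carries its own Darcy discharge and the transmissivities add.
Σ(K_i·b_i) = 21.6×6.32 + 0.0574×9.95 = 137.1 m²/day.
Total thickness b = 16.27 m, so K_eq = Σ(K_i·b_i)/b = 8.426 m/day.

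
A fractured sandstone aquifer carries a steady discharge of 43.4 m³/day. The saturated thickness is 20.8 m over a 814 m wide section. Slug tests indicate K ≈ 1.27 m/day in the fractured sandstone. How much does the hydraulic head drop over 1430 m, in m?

Cross-sectional area A = 814 × 20.8 = 16931 m².
From Q = K·A·i, i = Q / (K·A) = 43.4 / (1.270 × 16931) = 0.002018.
Head loss Δh = i · L = 0.002018 × 1430 = 2.886 m.

2.89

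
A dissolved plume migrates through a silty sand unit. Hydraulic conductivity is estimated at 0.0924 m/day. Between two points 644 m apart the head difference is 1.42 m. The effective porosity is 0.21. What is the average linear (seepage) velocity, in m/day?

0.000970

Hydraulic gradient i = Δh / L = 1.42 / 644 = 0.002205.
Darcy flux q = K · i = 0.09240 × 0.002205 = 0.0002037 m/day.
Seepage velocity v = q / n_e = 0.0002037 / 0.21 = 0.0009702 m/day.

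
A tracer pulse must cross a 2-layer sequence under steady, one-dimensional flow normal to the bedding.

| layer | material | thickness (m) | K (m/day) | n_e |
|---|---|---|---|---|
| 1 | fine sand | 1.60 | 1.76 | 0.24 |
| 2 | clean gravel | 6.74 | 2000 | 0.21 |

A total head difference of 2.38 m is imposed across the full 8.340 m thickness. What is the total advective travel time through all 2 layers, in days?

0.690

With flow normal to the layers, continuity requires the same specific discharge q through every layer.
Σ(b_i/K_i) = 1.60/1.76 + 6.74/2000 = 0.9125 d.
q = Δh / Σ(b_i/K_i) = 2.38 / 0.9125 = 2.608 m/day.
In each layer the seepage velocity is v_i = q/n_i, so the layer transit time is t_i = b_i·n_i / q:
  layer 1 (fine sand): t_1 = 1.60 × 0.24 / 2.608 = 0.1472 d
  layer 2 (clean gravel): t_2 = 6.74 × 0.21 / 2.608 = 0.5426 d
Total t = Σ t_i = 0.6899 days.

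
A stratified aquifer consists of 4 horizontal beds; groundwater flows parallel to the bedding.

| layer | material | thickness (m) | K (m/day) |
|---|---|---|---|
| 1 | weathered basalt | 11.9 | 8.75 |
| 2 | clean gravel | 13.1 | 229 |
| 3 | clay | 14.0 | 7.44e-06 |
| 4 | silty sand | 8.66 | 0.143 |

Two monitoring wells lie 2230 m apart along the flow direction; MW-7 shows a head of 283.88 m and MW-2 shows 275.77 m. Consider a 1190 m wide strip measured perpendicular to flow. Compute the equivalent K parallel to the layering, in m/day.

65.2

Flow is parallel to layering, so each bed carries its own Darcy discharge and the transmissivities add.
Σ(K_i·b_i) = 8.75×11.9 + 229×13.1 + 7.44e-06×14.0 + 0.143×8.66 = 3105 m²/day.
Total thickness b = 47.66 m, so K_eq = Σ(K_i·b_i)/b = 65.15 m/day.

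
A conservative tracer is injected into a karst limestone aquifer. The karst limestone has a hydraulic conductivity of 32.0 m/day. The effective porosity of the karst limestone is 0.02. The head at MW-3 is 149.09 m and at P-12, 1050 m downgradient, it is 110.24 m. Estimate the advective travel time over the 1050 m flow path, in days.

Hydraulic gradient i = (149.09 − 110.24) / 1050 = 38.85 / 1050 = 0.03700.
Darcy flux q = K · i = 32.00 × 0.03700 = 1.184 m/day.
Seepage velocity v = q / n_e = 1.184 / 0.02 = 59.20 m/day.
Travel time t = L / v = 1050 / 59.20 = 17.74 days.

17.7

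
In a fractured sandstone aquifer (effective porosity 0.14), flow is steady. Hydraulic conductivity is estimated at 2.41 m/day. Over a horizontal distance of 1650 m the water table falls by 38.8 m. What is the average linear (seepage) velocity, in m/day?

0.405

Hydraulic gradient i = Δh / L = 38.8 / 1650 = 0.02352.
Darcy flux q = K · i = 2.410 × 0.02352 = 0.05667 m/day.
Seepage velocity v = q / n_e = 0.05667 / 0.14 = 0.4048 m/day.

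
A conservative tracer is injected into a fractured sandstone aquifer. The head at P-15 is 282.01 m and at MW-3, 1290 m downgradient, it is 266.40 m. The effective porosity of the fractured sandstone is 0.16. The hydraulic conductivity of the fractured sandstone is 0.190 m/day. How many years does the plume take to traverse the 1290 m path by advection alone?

Hydraulic gradient i = (282.01 − 266.40) / 1290 = 15.61 / 1290 = 0.01210.
Darcy flux q = K · i = 0.1900 × 0.01210 = 0.002299 m/day.
Seepage velocity v = q / n_e = 0.002299 / 0.16 = 0.01437 m/day.
Travel time t = L / v = 1290 / 0.01437 = 89772 days = 245.8 years.

246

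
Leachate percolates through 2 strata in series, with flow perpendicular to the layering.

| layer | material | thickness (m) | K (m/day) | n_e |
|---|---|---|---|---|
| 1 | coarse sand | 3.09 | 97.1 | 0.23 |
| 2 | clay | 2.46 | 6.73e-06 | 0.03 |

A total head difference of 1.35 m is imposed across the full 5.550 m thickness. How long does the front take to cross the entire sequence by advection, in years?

With flow normal to the layers, continuity requires the same specific discharge q through every layer.
Σ(b_i/K_i) = 3.09/97.1 + 2.46/6.73e-06 = 3.655e+05 d.
q = Δh / Σ(b_i/K_i) = 1.35 / 3.655e+05 = 3.693e-06 m/day.
In each layer the seepage velocity is v_i = q/n_i, so the layer transit time is t_i = b_i·n_i / q:
  layer 1 (coarse sand): t_1 = 3.09 × 0.23 / 3.693e-06 = 1.924e+05 d
  layer 2 (clay): t_2 = 2.46 × 0.03 / 3.693e-06 = 19982 d
Total t = Σ t_i = 2.124e+05 days = 581.6 years.

582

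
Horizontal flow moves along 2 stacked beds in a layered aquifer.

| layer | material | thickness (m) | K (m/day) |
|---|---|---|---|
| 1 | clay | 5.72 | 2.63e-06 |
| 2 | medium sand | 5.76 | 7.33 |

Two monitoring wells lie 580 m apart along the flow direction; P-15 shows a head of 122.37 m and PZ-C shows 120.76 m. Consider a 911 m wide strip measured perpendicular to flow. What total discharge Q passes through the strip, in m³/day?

Flow is parallel to layering, so each bed carries its own Darcy discharge and the transmissivities add.
Σ(K_i·b_i) = 2.63e-06×5.72 + 7.33×5.76 = 42.22 m²/day.
Hydraulic gradient i = (122.37 − 120.76) / 580 = 1.61 / 580 = 0.002776.
Q = Σ(K_i·b_i) · W · i = 42.22 × 911 × 0.002776 = 106.8 m³/day.

107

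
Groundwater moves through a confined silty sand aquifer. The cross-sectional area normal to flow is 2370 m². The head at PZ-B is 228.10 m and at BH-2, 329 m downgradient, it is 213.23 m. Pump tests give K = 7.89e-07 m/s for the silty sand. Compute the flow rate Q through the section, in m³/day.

Convert K: 7.89e-07 m/s × 86400 = 0.06817 m/day.
Hydraulic gradient i = (228.10 − 213.23) / 329 = 14.87 / 329 = 0.04520.
Darcy's law: Q = K · A · i = 0.06817 × 2370 × 0.04520 = 7.302 m³/day.

7.30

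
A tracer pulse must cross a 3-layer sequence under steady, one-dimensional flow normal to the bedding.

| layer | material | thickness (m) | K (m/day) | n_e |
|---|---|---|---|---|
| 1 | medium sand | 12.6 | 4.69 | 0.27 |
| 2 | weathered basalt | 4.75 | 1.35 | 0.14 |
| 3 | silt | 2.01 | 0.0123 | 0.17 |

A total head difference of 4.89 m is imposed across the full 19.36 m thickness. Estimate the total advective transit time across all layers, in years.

0.419

With flow normal to the layers, continuity requires the same specific discharge q through every layer.
Σ(b_i/K_i) = 12.6/4.69 + 4.75/1.35 + 2.01/0.0123 = 169.6 d.
q = Δh / Σ(b_i/K_i) = 4.89 / 169.6 = 0.02883 m/day.
In each layer the seepage velocity is v_i = q/n_i, so the layer transit time is t_i = b_i·n_i / q:
  layer 1 (medium sand): t_1 = 12.6 × 0.27 / 0.02883 = 118.0 d
  layer 2 (weathered basalt): t_2 = 4.75 × 0.14 / 0.02883 = 23.07 d
  layer 3 (silt): t_3 = 2.01 × 0.17 / 0.02883 = 11.85 d
Total t = Σ t_i = 152.9 days = 0.4187 years.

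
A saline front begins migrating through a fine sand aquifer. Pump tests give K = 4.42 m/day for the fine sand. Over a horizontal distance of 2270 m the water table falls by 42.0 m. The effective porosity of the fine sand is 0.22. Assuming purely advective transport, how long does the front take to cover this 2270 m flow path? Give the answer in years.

Hydraulic gradient i = Δh / L = 42.0 / 2270 = 0.01850.
Darcy flux q = K · i = 4.420 × 0.01850 = 0.08178 m/day.
Seepage velocity v = q / n_e = 0.08178 / 0.22 = 0.3717 m/day.
Travel time t = L / v = 2270 / 0.3717 = 6107 days = 16.72 years.

16.7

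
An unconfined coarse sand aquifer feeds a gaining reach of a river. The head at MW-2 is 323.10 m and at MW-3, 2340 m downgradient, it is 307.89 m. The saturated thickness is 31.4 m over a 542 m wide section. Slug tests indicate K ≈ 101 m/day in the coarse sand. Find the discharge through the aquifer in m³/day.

11200

Cross-sectional area A = 542 × 31.4 = 17019 m².
Hydraulic gradient i = (323.10 − 307.89) / 2340 = 15.21 / 2340 = 0.006500.
Darcy's law: Q = K · A · i = 101.0 × 17019 × 0.006500 = 11173 m³/day.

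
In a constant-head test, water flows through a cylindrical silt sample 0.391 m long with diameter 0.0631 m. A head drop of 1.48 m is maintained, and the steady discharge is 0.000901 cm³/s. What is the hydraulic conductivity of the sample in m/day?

0.00658

Cross-sectional area A = π·(d/2)² = π × (0.0631/2)² = 0.003127 m².
Convert discharge: 0.000901 cm³/s = 9.010e-10 m³/s.
Darcy's law rearranged: K = Q·L / (A·Δh) = 9.010e-10 × 0.391 / (0.003127 × 1.48) = 7.612e-08 m/s = 0.006577 m/day.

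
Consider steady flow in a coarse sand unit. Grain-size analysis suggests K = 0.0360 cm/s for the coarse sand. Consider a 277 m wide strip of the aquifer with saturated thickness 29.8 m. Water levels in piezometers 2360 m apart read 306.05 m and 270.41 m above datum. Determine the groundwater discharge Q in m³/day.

Convert K: 0.0360 cm/s × 864 = 31.10 m/day.
Cross-sectional area A = 277 × 29.8 = 8255 m².
Hydraulic gradient i = (306.05 − 270.41) / 2360 = 35.64 / 2360 = 0.01510.
Darcy's law: Q = K · A · i = 31.10 × 8255 × 0.01510 = 3877 m³/day.

3880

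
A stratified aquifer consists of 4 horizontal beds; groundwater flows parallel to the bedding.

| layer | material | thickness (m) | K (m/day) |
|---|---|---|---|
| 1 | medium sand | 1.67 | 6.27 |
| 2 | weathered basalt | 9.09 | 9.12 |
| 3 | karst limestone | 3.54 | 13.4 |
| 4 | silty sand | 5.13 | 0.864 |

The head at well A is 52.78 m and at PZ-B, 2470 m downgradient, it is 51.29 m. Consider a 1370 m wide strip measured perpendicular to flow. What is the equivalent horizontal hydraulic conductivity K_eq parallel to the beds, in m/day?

Flow is parallel to layering, so each bed carries its own Darcy discharge and the transmissivities add.
Σ(K_i·b_i) = 6.27×1.67 + 9.12×9.09 + 13.4×3.54 + 0.864×5.13 = 145.2 m²/day.
Total thickness b = 19.43 m, so K_eq = Σ(K_i·b_i)/b = 7.475 m/day.

7.48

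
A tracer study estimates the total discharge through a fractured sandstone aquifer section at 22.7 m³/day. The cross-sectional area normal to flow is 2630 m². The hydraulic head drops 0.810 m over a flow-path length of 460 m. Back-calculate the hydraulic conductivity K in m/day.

Hydraulic gradient i = Δh / L = 0.810 / 460 = 0.001761.
From Q = K·A·i, K = Q / (A·i) = 22.7 / (2630 × 0.001761) = 4.902 m/day.

4.90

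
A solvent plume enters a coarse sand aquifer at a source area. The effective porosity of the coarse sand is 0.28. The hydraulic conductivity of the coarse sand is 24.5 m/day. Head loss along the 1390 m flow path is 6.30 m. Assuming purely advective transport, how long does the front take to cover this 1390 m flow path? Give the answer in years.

Hydraulic gradient i = Δh / L = 6.30 / 1390 = 0.004532.
Darcy flux q = K · i = 24.50 × 0.004532 = 0.1110 m/day.
Seepage velocity v = q / n_e = 0.1110 / 0.28 = 0.3966 m/day.
Travel time t = L / v = 1390 / 0.3966 = 3505 days = 9.596 years.

9.60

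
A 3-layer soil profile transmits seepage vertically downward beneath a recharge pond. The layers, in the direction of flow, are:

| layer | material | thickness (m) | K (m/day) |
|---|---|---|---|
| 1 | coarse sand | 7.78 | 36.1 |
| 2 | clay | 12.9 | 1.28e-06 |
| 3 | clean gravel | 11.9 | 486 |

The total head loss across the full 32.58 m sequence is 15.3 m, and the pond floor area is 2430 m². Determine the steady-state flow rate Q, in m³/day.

0.00369

Flow is perpendicular to layering, so the layers act in series and the equivalent K is the thickness-weighted harmonic mean.
Total thickness L = 7.78 + 12.9 + 11.9 = 32.58 m.
Σ(b_i/K_i) = 7.78/36.1 + 12.9/1.28e-06 + 11.9/486 = 1.008e+07 d.
K_eq = L / Σ(b_i/K_i) = 32.58 / 1.008e+07 = 3.233e-06 m/day.
Q = K_eq · A · (Δh/L) = 3.233e-06 × 2430 × (15.3/32.58) = 0.003689 m³/day.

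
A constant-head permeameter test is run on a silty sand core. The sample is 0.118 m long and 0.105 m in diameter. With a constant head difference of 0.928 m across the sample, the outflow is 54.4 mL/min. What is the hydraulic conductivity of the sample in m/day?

1.15

Cross-sectional area A = π·(d/2)² = π × (0.105/2)² = 0.008659 m².
Convert discharge: 54.4 mL/min = 9.067e-07 m³/s.
Darcy's law rearranged: K = Q·L / (A·Δh) = 9.067e-07 × 0.118 / (0.008659 × 0.928) = 1.331e-05 m/s = 1.150 m/day.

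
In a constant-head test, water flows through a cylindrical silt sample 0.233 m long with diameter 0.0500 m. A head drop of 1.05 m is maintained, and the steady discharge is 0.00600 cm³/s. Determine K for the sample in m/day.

Cross-sectional area A = π·(d/2)² = π × (0.0500/2)² = 0.001963 m².
Convert discharge: 0.00600 cm³/s = 6.000e-09 m³/s.
Darcy's law rearranged: K = Q·L / (A·Δh) = 6.000e-09 × 0.233 / (0.001963 × 1.05) = 6.781e-07 m/s = 0.05859 m/day.

0.0586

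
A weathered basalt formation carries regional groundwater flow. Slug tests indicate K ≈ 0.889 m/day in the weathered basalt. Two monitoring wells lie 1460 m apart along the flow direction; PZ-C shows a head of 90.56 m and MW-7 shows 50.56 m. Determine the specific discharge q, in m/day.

Hydraulic gradient i = (90.56 − 50.56) / 1460 = 40 / 1460 = 0.02740.
Specific discharge q = K · i = 0.8890 × 0.02740 = 0.02436 m/day.

0.0244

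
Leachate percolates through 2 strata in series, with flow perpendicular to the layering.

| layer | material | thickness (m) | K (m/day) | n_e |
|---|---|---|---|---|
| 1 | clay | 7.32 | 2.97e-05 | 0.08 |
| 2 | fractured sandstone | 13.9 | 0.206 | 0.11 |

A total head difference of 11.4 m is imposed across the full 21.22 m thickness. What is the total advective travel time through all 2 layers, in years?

125

With flow normal to the layers, continuity requires the same specific discharge q through every layer.
Σ(b_i/K_i) = 7.32/2.97e-05 + 13.9/0.206 = 2.465e+05 d.
q = Δh / Σ(b_i/K_i) = 11.4 / 2.465e+05 = 4.624e-05 m/day.
In each layer the seepage velocity is v_i = q/n_i, so the layer transit time is t_i = b_i·n_i / q:
  layer 1 (clay): t_1 = 7.32 × 0.08 / 4.624e-05 = 12664 d
  layer 2 (fractured sandstone): t_2 = 13.9 × 0.11 / 4.624e-05 = 33066 d
Total t = Σ t_i = 45730 days = 125.2 years.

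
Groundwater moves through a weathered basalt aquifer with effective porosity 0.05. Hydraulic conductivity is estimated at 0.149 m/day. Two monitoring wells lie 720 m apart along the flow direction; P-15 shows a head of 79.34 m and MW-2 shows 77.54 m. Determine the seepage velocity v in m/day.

Hydraulic gradient i = (79.34 − 77.54) / 720 = 1.8 / 720 = 0.002500.
Darcy flux q = K · i = 0.1490 × 0.002500 = 0.0003725 m/day.
Seepage velocity v = q / n_e = 0.0003725 / 0.05 = 0.007450 m/day.

0.00745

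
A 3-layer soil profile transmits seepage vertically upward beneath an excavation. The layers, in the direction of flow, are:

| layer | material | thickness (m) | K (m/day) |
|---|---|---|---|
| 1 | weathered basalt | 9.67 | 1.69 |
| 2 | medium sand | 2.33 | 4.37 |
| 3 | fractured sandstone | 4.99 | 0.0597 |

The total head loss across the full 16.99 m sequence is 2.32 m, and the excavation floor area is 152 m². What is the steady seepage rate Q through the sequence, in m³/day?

3.93

Flow is perpendicular to layering, so the layers act in series and the equivalent K is the thickness-weighted harmonic mean.
Total thickness L = 9.67 + 2.33 + 4.99 = 16.99 m.
Σ(b_i/K_i) = 9.67/1.69 + 2.33/4.37 + 4.99/0.0597 = 89.84 d.
K_eq = L / Σ(b_i/K_i) = 16.99 / 89.84 = 0.1891 m/day.
Q = K_eq · A · (Δh/L) = 0.1891 × 152 × (2.32/16.99) = 3.925 m³/day.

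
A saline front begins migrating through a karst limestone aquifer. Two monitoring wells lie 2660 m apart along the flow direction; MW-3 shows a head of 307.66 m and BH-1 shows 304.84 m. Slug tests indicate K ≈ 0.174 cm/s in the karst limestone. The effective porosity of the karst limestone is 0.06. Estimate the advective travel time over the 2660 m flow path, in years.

Convert K: 0.174 cm/s × 864 = 150.3 m/day.
Hydraulic gradient i = (307.66 − 304.84) / 2660 = 2.82 / 2660 = 0.001060.
Darcy flux q = K · i = 150.3 × 0.001060 = 0.1594 m/day.
Seepage velocity v = q / n_e = 0.1594 / 0.06 = 2.656 m/day.
Travel time t = L / v = 2660 / 2.656 = 1001 days = 2.742 years.

2.74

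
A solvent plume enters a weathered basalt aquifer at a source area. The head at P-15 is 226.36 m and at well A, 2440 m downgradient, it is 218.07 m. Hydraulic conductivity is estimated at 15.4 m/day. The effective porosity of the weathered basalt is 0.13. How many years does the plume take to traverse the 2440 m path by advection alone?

16.6

Hydraulic gradient i = (226.36 − 218.07) / 2440 = 8.29 / 2440 = 0.003398.
Darcy flux q = K · i = 15.40 × 0.003398 = 0.05232 m/day.
Seepage velocity v = q / n_e = 0.05232 / 0.13 = 0.4025 m/day.
Travel time t = L / v = 2440 / 0.4025 = 6062 days = 16.60 years.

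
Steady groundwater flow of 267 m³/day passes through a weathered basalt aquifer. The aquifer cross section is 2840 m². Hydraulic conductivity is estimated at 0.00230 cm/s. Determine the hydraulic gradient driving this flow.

0.0473

Convert K: 0.00230 cm/s × 864 = 1.987 m/day.
From Q = K·A·i, i = Q / (K·A) = 267 / (1.987 × 2840) = 0.04731.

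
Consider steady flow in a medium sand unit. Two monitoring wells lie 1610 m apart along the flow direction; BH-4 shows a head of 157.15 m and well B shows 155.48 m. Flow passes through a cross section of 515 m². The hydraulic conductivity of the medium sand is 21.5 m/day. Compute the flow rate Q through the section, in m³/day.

Hydraulic gradient i = (157.15 − 155.48) / 1610 = 1.67 / 1610 = 0.001037.
Darcy's law: Q = K · A · i = 21.50 × 515.0 × 0.001037 = 11.49 m³/day.

11.5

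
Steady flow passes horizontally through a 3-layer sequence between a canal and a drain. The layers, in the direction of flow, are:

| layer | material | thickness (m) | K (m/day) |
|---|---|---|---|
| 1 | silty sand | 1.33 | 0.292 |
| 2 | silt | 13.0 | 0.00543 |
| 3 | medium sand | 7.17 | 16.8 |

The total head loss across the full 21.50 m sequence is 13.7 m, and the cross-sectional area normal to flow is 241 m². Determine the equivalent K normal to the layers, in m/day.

0.00896

Flow is perpendicular to layering, so the layers act in series and the equivalent K is the thickness-weighted harmonic mean.
Total thickness L = 1.33 + 13.0 + 7.17 = 21.50 m.
Σ(b_i/K_i) = 1.33/0.292 + 13.0/0.00543 + 7.17/16.8 = 2399 d.
K_eq = L / Σ(b_i/K_i) = 21.50 / 2399 = 0.008962 m/day.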